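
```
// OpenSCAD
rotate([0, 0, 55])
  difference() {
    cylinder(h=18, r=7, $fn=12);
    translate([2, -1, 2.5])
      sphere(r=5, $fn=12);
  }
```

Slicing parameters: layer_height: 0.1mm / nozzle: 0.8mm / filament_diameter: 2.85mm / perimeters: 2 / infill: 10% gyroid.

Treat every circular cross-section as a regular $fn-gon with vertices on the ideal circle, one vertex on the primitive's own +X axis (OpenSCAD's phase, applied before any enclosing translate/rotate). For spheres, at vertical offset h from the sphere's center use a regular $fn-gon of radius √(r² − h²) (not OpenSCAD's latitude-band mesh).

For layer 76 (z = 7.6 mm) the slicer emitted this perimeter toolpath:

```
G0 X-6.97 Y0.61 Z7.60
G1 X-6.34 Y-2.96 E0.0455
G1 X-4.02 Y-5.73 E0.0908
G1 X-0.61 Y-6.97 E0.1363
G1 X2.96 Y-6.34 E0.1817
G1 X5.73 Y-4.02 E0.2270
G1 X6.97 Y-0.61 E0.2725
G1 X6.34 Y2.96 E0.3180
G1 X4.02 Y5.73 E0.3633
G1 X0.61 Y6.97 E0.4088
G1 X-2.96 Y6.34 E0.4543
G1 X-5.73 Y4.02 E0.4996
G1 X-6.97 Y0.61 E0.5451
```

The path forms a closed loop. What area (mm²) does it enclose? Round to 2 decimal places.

146.90 mm²

Apply the shoelace formula to the sequence of (X, Y) vertices; enclosed area = 146.90 mm².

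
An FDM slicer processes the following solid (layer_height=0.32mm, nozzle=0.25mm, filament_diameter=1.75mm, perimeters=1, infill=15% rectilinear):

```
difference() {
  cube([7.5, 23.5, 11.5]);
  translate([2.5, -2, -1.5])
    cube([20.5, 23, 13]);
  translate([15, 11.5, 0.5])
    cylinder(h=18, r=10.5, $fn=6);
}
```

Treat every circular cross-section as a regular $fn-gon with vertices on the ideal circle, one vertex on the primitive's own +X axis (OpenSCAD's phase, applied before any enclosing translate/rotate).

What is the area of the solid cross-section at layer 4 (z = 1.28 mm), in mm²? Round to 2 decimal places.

71.25 mm²

At z = 1.28 mm: the 7.5×23.5 cube contributes its full rectangle (area 176.25 mm²); the cube at (2.5, -2) (footprint 20.5×23) is included at this height (area 471.50 mm²); the r=10.5 cylinder at (15, 11.5) gives a regular 6-gon of circumradius 10.5 (constant along its height) (area = (6/2)·10.500²·sin(360°/6) = 286.44 mm²); Subtracting the remaining from the first: starting from the 7.5×23.5 cube (176.25 mm²), the 20.5×23 cube at (2.5, -2) partially overlaps it — only the 105.00 mm² overlap (of its 471.50 mm²) is removed, clipping the outline; the r=10.5 cylinder at (15, 11.5) misses the remaining region (no effect) — area = 71.25 mm². Overall, the cross-section is a single solid region. Net area = 71.25 mm².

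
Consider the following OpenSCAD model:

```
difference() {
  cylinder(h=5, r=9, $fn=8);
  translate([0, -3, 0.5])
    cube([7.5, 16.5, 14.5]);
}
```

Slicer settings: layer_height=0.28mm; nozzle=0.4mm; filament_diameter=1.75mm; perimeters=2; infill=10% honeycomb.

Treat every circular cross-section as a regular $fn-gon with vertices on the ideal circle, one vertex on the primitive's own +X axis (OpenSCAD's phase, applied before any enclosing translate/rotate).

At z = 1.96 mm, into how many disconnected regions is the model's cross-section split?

At z = 1.96 mm: the r=9 cylinder gives a regular 8-gon of circumradius 9 (constant along its height); the cube at (0, -3) (footprint 7.5×16.5) is included at this height; Taking the first minus the rest: starting from the r=9 cylinder, the 7.5×16.5 cube at (0, -3) partially overlaps it — only the 77.06 mm² overlap (of its 123.75 mm²) is removed, clipping the outline — 1 connected region. The result has 1 disconnected region.

1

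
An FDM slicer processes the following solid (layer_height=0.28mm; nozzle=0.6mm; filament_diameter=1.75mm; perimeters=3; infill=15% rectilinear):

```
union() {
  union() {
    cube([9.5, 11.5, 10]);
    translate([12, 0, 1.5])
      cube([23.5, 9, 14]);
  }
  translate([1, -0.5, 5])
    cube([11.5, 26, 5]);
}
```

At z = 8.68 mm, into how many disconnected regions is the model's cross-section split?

1

At z = 8.68 mm: the 9.5×11.5 cube contributes its full rectangle; the cube at (12, 0) (footprint 23.5×9) is included at this height; Merging all regions: the 2 present regions are separate (no shared area or edge), so areas and boundary lengths simply add and each stays a separate island — 2 connected regions; the cube at (1, -0.5) is present — its section is the full 11.5×26 rectangle; Taking the union: the regions partially overlap (shared area 102.25 mm²), so overlapping operands fuse into one piece — 1 connected region. The result has 1 disconnected region.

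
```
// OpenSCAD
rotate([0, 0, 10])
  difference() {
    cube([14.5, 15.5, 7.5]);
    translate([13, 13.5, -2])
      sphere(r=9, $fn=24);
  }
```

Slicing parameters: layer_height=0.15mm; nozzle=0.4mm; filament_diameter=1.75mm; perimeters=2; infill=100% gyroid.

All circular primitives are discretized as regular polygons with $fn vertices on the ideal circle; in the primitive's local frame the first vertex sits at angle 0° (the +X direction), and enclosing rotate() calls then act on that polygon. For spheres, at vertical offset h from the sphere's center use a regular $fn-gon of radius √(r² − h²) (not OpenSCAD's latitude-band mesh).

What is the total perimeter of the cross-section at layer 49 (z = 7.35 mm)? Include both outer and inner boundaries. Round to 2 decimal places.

60.00 mm

At z = 7.35 mm: the cube (footprint 14.5×15.5) is included at this height (perimeter 60.00 mm); the sphere at (13, 13.5) is absent (|z−center|=9.350 > r=9); Taking the first minus the rest: none of the subtracted shapes is present at this height, so the 14.5×15.5 cube is unchanged — boundary = 60.00 mm; (rotated 10° about Z; rotation is an isometry so areas/perimeters/island counts are preserved). Overall, the cross-section is a single solid region. Total boundary length (outer) = 60.00 mm.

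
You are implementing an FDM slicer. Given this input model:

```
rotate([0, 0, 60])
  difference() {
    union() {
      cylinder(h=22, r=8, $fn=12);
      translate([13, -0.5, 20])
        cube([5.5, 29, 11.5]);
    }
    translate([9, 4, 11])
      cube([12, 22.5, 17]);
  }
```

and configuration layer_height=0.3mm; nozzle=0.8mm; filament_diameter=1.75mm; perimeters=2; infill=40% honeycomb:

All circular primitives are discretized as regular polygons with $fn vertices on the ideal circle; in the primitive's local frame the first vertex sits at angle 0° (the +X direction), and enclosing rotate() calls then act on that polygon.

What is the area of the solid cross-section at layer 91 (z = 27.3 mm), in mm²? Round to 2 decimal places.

At z = 27.3 mm: the cylinder does not reach this height (z outside [0, 22]); the cube at (13, -0.5) (footprint 5.5×29) is included at this height (area 159.50 mm²); Taking the union: only the 5.5×29 cube at (13, -0.5) is present, so the union is just that shape — area = 159.50 mm²; the cube at (9, 4) (footprint 12×22.5) is included at this height (area 270.00 mm²); Subtracting the remaining from the first: starting from the result so far (159.50 mm²), the 12×22.5 cube at (9, 4) partially overlaps it — only the 123.75 mm² overlap (of its 270.00 mm²) is removed, clipping the outline — area = 35.75 mm²; (rotated 60° about Z; rotation is an isometry so areas/perimeters/island counts are preserved). Overall, the cross-section has 2 separate islands. Net area = 35.75 mm².

35.75 mm²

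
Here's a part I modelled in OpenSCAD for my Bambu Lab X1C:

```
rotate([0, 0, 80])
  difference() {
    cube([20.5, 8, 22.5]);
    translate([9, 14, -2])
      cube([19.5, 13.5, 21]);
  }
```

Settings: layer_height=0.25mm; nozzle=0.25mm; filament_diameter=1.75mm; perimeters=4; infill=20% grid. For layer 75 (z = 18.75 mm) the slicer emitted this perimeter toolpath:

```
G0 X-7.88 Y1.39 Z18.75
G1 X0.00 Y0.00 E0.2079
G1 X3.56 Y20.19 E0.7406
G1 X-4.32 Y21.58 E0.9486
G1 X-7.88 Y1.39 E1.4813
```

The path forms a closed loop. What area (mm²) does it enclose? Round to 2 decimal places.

164.05 mm²

Apply the shoelace formula to the sequence of (X, Y) vertices; enclosed area = 164.05 mm².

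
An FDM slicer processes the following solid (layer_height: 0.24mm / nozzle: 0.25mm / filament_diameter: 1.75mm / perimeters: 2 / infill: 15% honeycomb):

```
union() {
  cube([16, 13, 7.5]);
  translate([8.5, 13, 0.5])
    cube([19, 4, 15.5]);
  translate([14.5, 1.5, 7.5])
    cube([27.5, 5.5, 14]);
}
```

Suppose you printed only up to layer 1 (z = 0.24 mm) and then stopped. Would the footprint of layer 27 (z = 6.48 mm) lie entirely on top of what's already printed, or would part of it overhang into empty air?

Compare the two slices. At z = 0.24: the cube is present — its section is the full 16×13 rectangle (area 208.00 mm²); the cube at (8.5, 13) is absent (z outside [0.5, 16]); the cube at (14.5, 1.5) is not intersected at this z (z outside [7.5, 21.5]); Combining (union): only the 16×13 cube is present, so the union is just that shape — area = 208.00 mm². At z = 6.48: the cube (footprint 16×13) is included at this height (area 208.00 mm²); the 19×4 cube at (8.5, 13) contributes its full rectangle (area 76.00 mm²); the cube at (14.5, 1.5) is not intersected at this z (z outside [7.5, 21.5]); Taking the union: the 2 present regions share edge segments without overlapping in area, so areas simply add but the touching pieces fuse into one outline (the shared edge portions become interior and drop out of the boundary) — area = 284.00 mm². Checking containment: at z = 6.48 the cross-section extends beyond the z = 0.24 cross-section by about 76.00 mm².

part overhangs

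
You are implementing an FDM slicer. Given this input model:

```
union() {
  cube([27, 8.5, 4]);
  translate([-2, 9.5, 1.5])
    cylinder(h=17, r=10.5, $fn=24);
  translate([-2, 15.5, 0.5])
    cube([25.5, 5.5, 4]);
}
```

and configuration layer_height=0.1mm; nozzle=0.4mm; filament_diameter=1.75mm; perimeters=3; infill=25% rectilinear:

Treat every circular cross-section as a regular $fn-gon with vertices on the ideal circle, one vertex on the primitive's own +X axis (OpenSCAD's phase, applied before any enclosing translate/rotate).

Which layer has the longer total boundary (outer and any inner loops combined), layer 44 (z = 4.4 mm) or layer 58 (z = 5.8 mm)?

Layer 44 (z = 4.4): the cube is not intersected at this z (z outside [0, 4]); the r=10.5 cylinder at (-2, 9.5) gives a regular 24-gon of circumradius 10.5 (constant along its height) (perimeter = 2·24·10.500·sin(180°/24) = 65.79 mm); the cube at (-2, 15.5) is present — its section is the full 25.5×5.5 rectangle (perimeter 62.00 mm); Merging all regions: the regions partially overlap (shared area 26.60 mm²), so the edge portions inside another operand are dropped and the merged outline is re-measured after clipping — boundary = 104.75 mm. So its perimeter = 104.75 mm. Layer 58 (z = 5.8): the cube is not intersected at this z (z outside [0, 4]); the r=10.5 cylinder at (-2, 9.5) contributes a regular 24-gon of circumradius 10.5 (perimeter = 2·24·10.500·sin(180°/24) = 65.79 mm); the cube at (-2, 15.5) is absent (z outside [0.5, 4.5]); Taking the union: only the r=10.5 cylinder at (-2, 9.5) is present, so the union is just that shape — boundary = 65.79 mm. So its perimeter = 65.79 mm. Layer 44 is larger (104.75 vs 65.79 mm).

layer 44 (z = 4.4 mm)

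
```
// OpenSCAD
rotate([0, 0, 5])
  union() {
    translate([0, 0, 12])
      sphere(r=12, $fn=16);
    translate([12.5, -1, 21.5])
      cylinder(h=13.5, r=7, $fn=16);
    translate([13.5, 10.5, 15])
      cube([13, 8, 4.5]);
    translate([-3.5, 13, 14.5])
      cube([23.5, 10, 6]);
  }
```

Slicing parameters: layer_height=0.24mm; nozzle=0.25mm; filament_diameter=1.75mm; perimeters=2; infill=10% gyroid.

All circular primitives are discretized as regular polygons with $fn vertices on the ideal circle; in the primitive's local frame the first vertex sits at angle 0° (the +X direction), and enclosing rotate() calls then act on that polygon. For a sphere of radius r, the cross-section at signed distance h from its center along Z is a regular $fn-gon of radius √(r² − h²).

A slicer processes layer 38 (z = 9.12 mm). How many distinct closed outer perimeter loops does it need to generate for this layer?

At z = 9.12 mm: the sphere: section is a regular 16-gon, circumradius = √(r²−h²) = √(12²−2.88²) = 11.649; the cylinder at (12.5, -1) is not intersected at this z (z outside [21.5, 35]); the cube at (13.5, 10.5) does not reach this height (z outside [15, 19.5]); the cube at (-3.5, 13) is not intersected at this z (z outside [14.5, 20.5]); Taking the union: only the r=12 sphere is present, so the union is just that shape — 1 connected region; (rotated 5° about Z; rotation is an isometry so areas/perimeters/island counts are preserved). The result has 1 disconnected region.

1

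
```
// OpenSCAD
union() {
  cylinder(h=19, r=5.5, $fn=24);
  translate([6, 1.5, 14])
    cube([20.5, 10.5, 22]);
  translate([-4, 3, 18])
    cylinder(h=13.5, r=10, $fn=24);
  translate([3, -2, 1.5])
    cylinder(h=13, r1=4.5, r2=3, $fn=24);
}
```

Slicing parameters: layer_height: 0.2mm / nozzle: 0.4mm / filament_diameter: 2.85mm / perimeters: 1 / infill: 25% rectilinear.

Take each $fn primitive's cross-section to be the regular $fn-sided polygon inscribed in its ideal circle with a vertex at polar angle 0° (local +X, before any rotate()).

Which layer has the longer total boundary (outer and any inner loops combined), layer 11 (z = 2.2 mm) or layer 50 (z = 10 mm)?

Layer 11 (z = 2.2): the r=5.5 cylinder contributes a regular 24-gon of circumradius 5.5 (perimeter = 2·24·5.500·sin(180°/24) = 34.46 mm); the cube at (6, 1.5) is absent (z outside [14, 36]); the cylinder at (-4, 3) is absent (z outside [18, 31.5]); the cone at (3, -2): at t=0.054 of its height the radius interpolates to r₁+(r₂−r₁)t = 4.419, giving a regular 24-gon of that circumradius (perimeter = 2·24·4.419·sin(180°/24) = 27.69 mm); Taking the union: the regions partially overlap (shared area 40.85 mm²), so the edge portions inside another operand are dropped and the merged outline is re-measured after clipping — boundary = 38.78 mm. So its perimeter = 38.78 mm. Layer 50 (z = 10): the cylinder: section is a regular 24-gon, circumradius r=5.5 (perimeter = 2·24·5.500·sin(180°/24) = 34.46 mm); the cube at (6, 1.5) does not reach this height (z outside [14, 36]); the cylinder at (-4, 3) is absent (z outside [18, 31.5]); the cone at (3, -2) contributes a regular 24-gon of circumradius 3.519 (interpolated between r1=4.5 and r2=3 at t=0.654) (perimeter = 2·24·3.519·sin(180°/24) = 22.05 mm); Taking the union: the regions partially overlap (shared area 29.44 mm²), so the edge portions inside another operand are dropped and the merged outline is re-measured after clipping — boundary = 36.72 mm. So its perimeter = 36.72 mm. Layer 11 is larger (38.78 vs 36.72 mm).

layer 11 (z = 2.2 mm)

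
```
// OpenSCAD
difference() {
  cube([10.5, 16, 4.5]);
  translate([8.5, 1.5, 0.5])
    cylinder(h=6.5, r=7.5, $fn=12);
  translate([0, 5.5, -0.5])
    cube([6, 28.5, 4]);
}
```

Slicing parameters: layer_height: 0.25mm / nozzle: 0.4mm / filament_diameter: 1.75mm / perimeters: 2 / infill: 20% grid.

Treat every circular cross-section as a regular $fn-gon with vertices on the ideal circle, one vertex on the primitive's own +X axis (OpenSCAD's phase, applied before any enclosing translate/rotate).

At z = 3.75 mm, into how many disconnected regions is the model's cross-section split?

At z = 3.75 mm: the cube (footprint 10.5×16) is included at this height; the cylinder at (8.5, 1.5): section is a regular 12-gon, circumradius r=7.5; the cube at (0, 5.5) does not reach this height (z outside [-0.5, 3.5]); After the difference (first − rest): starting from the 10.5×16 cube, the r=7.5 cylinder at (8.5, 1.5) partially overlaps it — only the 70.60 mm² overlap (of its 168.75 mm²) is removed, clipping the outline — 1 connected region. The result has 1 disconnected region.

1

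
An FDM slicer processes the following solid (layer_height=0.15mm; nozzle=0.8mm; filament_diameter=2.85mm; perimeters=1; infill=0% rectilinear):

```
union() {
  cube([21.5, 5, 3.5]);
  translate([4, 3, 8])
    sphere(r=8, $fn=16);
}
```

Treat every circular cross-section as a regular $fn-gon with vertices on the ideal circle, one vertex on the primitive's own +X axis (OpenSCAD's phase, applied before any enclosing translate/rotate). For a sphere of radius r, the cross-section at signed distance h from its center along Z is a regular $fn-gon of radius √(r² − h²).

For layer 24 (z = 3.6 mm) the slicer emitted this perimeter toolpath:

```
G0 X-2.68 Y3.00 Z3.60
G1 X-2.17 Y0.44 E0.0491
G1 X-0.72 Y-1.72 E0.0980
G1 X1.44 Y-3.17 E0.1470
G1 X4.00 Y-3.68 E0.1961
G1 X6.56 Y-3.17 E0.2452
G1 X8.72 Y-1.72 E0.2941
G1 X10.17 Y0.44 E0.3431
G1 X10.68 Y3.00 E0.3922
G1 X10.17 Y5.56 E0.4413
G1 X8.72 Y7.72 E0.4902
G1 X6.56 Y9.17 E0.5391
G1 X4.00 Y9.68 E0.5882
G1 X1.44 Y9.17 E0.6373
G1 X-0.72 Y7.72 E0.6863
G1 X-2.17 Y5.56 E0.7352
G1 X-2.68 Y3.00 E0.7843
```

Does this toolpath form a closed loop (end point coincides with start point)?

yes

Start point (G0): (-2.68, 3.00). End point (last G1): the path returns to the start — closed.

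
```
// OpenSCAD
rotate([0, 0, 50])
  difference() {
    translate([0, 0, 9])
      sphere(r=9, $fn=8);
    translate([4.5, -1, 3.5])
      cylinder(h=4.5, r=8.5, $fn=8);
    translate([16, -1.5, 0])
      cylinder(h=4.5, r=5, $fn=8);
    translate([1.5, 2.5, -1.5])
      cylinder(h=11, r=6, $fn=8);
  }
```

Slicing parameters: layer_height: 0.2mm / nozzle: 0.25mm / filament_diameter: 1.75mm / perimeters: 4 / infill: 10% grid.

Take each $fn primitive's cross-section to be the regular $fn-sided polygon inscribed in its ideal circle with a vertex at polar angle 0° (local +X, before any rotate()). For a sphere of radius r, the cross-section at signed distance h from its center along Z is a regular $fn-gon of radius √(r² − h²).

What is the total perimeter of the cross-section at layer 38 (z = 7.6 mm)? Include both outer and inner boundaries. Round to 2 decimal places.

At z = 7.6 mm: the r=9 sphere slices to a regular 8-gon of circumradius 8.890 (√(r²−h²) with h=1.4 from center) (perimeter = 2·8·8.890·sin(180°/8) = 54.44 mm); the r=8.5 cylinder at (4.5, -1) contributes a regular 8-gon of circumradius 8.5 (perimeter = 2·8·8.500·sin(180°/8) = 52.04 mm); the cylinder at (16, -1.5) is not intersected at this z (z outside [0, 4.5]); the cylinder at (1.5, 2.5): section is a regular 8-gon, circumradius r=6 (perimeter = 2·8·6.000·sin(180°/8) = 36.74 mm); After the difference (first − rest): starting from the r=9 sphere, the r=8.5 cylinder at (4.5, -1) partially overlaps it — only the 138.50 mm² overlap (of its 204.35 mm²) is removed, clipping the outline; the r=6 cylinder at (1.5, 2.5) partially overlaps it — only the 19.42 mm² overlap (of its 101.82 mm²) is removed, clipping the outline — boundary = 52.63 mm; (rotated 50° about Z; rotation is an isometry so areas/perimeters/island counts are preserved). Overall, the cross-section is a single solid region. Total boundary length (outer) = 52.63 mm.

52.63 mm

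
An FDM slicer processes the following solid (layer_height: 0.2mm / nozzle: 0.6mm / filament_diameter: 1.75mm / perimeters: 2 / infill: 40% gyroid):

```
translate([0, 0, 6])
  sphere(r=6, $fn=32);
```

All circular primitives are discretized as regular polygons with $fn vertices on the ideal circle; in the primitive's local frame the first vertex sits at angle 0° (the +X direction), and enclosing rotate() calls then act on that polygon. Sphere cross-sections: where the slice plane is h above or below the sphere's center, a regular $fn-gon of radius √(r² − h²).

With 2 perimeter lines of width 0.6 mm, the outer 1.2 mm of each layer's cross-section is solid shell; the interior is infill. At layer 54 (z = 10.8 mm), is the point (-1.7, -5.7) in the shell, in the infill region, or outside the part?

At z = 10.8 mm: the r=6 sphere slices to a regular 32-gon of circumradius 3.600 (√(r²−h²) with h=4.8 from center). Overall, the cross-section is a single solid region. The nearest boundary edge runs (-1.38, -3.33)→(-0.70, -3.53); distance from the point to it = 2.37 mm. The point is not inside any of the regions above, so it lies outside the cross-section (2.37 mm from the nearest boundary).

outside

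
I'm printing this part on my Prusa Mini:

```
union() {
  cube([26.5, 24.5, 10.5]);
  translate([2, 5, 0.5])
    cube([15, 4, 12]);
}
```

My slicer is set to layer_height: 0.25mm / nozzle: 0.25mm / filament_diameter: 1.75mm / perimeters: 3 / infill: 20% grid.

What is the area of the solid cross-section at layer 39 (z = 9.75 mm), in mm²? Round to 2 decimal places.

At z = 9.75 mm: the cube is present — its section is the full 26.5×24.5 rectangle (area 649.25 mm²); the cube at (2, 5) (footprint 15×4) is included at this height (area 60.00 mm²); Combining (union): the 15×4 cube at (2, 5) lies entirely inside the 26.5×24.5 cube, so the union is just the 26.5×24.5 cube — area = 649.25 mm². Overall, the cross-section is a single solid region. Net area = 649.25 mm².

649.25 mm²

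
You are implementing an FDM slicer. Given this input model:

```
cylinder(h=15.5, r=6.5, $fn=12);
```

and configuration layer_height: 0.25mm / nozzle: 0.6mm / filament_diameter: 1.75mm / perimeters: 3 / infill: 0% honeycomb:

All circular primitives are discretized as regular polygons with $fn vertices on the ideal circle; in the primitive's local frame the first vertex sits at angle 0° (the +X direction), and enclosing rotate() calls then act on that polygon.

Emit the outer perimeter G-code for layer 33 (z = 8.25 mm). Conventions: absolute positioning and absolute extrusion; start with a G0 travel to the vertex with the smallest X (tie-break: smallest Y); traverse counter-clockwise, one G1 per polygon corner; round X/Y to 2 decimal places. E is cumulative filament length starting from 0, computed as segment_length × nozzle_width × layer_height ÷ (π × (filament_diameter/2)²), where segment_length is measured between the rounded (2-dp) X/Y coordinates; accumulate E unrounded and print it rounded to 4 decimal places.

At z = 8.25 mm: the cylinder: section is a regular 12-gon, circumradius r=6.5. The outline is a single polygon with 12 vertices. Extrusion per mm of travel: 0.6 × 0.25 / (π × 0.875²) = 0.062363. Accumulating E over each segment gives final E = 2.5181.

G0 X-6.50 Y0.00 Z8.25
G1 X-5.63 Y-3.25 E0.2098
G1 X-3.25 Y-5.63 E0.4197
G1 X0.00 Y-6.50 E0.6295
G1 X3.25 Y-5.63 E0.8393
G1 X5.63 Y-3.25 E1.0493
G1 X6.50 Y0.00 E1.2591
G1 X5.63 Y3.25 E1.4689
G1 X3.25 Y5.63 E1.6788
G1 X0.00 Y6.50 E1.8886
G1 X-3.25 Y5.63 E2.0984
G1 X-5.63 Y3.25 E2.3083
G1 X-6.50 Y0.00 E2.5181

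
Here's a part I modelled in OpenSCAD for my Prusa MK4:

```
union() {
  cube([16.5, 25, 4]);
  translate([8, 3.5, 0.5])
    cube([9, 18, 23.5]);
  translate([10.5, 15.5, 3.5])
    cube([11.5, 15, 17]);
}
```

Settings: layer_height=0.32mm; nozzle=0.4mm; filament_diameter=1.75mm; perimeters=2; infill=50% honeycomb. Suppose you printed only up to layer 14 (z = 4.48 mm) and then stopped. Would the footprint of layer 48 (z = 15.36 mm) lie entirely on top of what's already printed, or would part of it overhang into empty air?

Compare the two slices. At z = 4.48: the cube is not intersected at this z (z outside [0, 4]); the cube at (8, 3.5) is present — its section is the full 9×18 rectangle (area 162.00 mm²); the cube at (10.5, 15.5) is present — its section is the full 11.5×15 rectangle (area 172.50 mm²); Taking the union: the regions partially overlap — summed areas 334.50 mm² minus the doubly-counted overlap 39.00 mm² gives 295.50 mm² — area = 295.50 mm². At z = 15.36: the cube is not intersected at this z (z outside [0, 4]); the cube at (8, 3.5) (footprint 9×18) is included at this height (area 162.00 mm²); the 11.5×15 cube at (10.5, 15.5) contributes its full rectangle (area 172.50 mm²); Combining (union): the regions partially overlap — summed areas 334.50 mm² minus the doubly-counted overlap 39.00 mm² gives 295.50 mm² — area = 295.50 mm². Checking containment: the cross-section at z = 15.36 is a subset of the cross-section at z = 4.48.

entirely on top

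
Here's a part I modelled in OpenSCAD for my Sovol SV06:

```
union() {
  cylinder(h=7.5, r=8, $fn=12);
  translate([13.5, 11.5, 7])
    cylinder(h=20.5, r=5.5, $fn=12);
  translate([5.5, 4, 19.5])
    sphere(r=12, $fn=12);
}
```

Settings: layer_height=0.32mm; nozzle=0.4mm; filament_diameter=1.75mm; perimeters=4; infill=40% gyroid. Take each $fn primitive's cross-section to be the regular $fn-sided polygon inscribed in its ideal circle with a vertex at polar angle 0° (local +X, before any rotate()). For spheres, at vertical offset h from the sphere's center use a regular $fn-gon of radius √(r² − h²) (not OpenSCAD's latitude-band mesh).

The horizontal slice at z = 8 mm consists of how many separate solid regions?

At z = 8 mm: the cylinder does not reach this height (z outside [0, 7.5]); the cylinder at (13.5, 11.5): section is a regular 12-gon, circumradius r=5.5; the r=12 sphere at (5.5, 4) contributes a regular 12-gon of circumradius √(12²−11.5²) = 3.428; Merging all regions: the 2 present regions are separate (no shared area or edge), so areas and boundary lengths simply add and each stays a separate island — 2 connected regions. The result has 2 disconnected regions.

2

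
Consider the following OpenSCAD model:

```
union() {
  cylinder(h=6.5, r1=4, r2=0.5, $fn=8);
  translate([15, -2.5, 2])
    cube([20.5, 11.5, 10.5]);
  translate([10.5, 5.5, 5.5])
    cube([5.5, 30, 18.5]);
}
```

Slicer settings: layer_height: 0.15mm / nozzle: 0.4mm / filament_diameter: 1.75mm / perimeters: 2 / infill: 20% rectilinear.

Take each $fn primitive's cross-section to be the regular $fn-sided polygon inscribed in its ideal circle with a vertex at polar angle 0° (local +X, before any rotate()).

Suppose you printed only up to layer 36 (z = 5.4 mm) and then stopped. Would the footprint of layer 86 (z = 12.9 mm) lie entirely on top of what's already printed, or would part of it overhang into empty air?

Compare the two slices. At z = 5.4: the cone: at t=0.831 of its height the radius interpolates to r₁+(r₂−r₁)t = 1.092, giving a regular 8-gon of that circumradius (area = (8/2)·1.092²·sin(360°/8) = 3.37 mm²); the cube at (15, -2.5) (footprint 20.5×11.5) is included at this height (area 235.75 mm²); the cube at (10.5, 5.5) is not intersected at this z (z outside [5.5, 24]); Merging all regions: the 2 present regions are separate (no shared area or edge), so areas and boundary lengths simply add and each stays a separate island — area = 239.12 mm². At z = 12.9: the cone is not intersected at this z (z outside [0, 6.5]); the cube at (15, -2.5) is absent (z outside [2, 12.5]); the cube at (10.5, 5.5) (footprint 5.5×30) is included at this height (area 165.00 mm²); Taking the union: only the 5.5×30 cube at (10.5, 5.5) is present, so the union is just that shape — area = 165.00 mm². Checking containment: at z = 12.9 the cross-section extends beyond the z = 5.4 cross-section by about 161.50 mm².

part overhangs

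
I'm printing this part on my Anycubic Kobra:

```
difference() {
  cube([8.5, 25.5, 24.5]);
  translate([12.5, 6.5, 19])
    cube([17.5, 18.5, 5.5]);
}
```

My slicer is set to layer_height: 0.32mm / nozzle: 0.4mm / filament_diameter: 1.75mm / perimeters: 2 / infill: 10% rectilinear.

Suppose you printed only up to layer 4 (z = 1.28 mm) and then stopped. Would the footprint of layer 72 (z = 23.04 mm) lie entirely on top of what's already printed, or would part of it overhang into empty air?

entirely on top

Compare the two slices. At z = 1.28: the cube (footprint 8.5×25.5) is included at this height (area 216.75 mm²); the cube at (12.5, 6.5) is not intersected at this z (z outside [19, 24.5]); After the difference (first − rest): none of the subtracted shapes is present at this height, so the 8.5×25.5 cube is unchanged — area = 216.75 mm². At z = 23.04: the 8.5×25.5 cube contributes its full rectangle (area 216.75 mm²); the cube at (12.5, 6.5) is present — its section is the full 17.5×18.5 rectangle (area 323.75 mm²); After the difference (first − rest): starting from the 8.5×25.5 cube (216.75 mm²), the 17.5×18.5 cube at (12.5, 6.5) misses the remaining region (no effect) — area = 216.75 mm². Checking containment: the cross-section at z = 23.04 is a subset of the cross-section at z = 1.28.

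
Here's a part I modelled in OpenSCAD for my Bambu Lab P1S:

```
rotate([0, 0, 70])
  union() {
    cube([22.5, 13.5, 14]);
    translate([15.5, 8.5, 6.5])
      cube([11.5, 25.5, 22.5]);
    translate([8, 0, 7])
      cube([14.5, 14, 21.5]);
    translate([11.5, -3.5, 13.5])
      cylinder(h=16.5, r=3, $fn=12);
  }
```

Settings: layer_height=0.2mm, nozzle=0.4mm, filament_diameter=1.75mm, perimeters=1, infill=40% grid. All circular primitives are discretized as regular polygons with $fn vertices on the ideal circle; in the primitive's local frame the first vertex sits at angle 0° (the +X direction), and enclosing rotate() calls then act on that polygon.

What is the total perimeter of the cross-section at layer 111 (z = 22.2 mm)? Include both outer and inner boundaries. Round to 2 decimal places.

124.63 mm

At z = 22.2 mm: the cube is not intersected at this z (z outside [0, 14]); the 11.5×25.5 cube at (15.5, 8.5) contributes its full rectangle (perimeter 74.00 mm); the 14.5×14 cube at (8, 0) contributes its full rectangle (perimeter 57.00 mm); the r=3 cylinder at (11.5, -3.5) gives a regular 12-gon of circumradius 3 (constant along its height) (perimeter = 2·12·3.000·sin(180°/12) = 18.63 mm); Taking the union: the regions partially overlap (shared area 38.50 mm²), so the edge portions inside another operand are dropped and the merged outline is re-measured after clipping — boundary = 124.63 mm; (rotated 70° about Z; rotation is an isometry so areas/perimeters/island counts are preserved). Overall, the cross-section has 2 separate islands. Total boundary length (outer) = 124.63 mm.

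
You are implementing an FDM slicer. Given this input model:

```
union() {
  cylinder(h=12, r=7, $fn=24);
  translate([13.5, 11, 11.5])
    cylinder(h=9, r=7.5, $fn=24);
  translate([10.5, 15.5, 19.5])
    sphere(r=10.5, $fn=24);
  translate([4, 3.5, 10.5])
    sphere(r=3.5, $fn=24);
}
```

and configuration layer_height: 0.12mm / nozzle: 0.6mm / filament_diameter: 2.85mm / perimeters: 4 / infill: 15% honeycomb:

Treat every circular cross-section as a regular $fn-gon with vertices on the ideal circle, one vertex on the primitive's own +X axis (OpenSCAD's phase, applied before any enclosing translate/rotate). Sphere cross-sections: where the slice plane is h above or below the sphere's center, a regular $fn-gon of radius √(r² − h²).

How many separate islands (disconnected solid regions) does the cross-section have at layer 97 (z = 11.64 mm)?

At z = 11.64 mm: the r=7 cylinder gives a regular 24-gon of circumradius 7 (constant along its height); the r=7.5 cylinder at (13.5, 11) contributes a regular 24-gon of circumradius 7.5; the sphere at (10.5, 15.5): section is a regular 24-gon, circumradius = √(r²−h²) = √(10.5²−7.86²) = 6.962; the r=3.5 sphere at (4, 3.5) contributes a regular 24-gon of circumradius √(3.5²−1.14²) = 3.309; Merging all regions: the regions partially overlap (shared area 112.32 mm²), so overlapping operands fuse into one piece — 2 connected regions. Overall, the cross-section has 2 separate islands. Island count = 2.

2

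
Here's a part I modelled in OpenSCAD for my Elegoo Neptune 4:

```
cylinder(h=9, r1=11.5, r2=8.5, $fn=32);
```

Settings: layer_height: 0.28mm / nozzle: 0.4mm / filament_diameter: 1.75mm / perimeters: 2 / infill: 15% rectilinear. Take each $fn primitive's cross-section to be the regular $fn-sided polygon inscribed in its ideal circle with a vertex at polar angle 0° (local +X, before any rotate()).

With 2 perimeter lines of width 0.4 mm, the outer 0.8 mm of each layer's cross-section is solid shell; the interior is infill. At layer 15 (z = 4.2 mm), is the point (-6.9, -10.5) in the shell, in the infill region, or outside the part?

outside

At z = 4.2 mm: the cone contributes a regular 32-gon of circumradius 10.100 (interpolated between r1=11.5 and r2=8.5 at t=0.467). Overall, the cross-section is a single solid region. The nearest boundary edge runs (-7.14, -7.14)→(-5.61, -8.40); distance from the point to it = 2.47 mm. The point is not inside any of the regions above, so it lies outside the cross-section (2.47 mm from the nearest boundary).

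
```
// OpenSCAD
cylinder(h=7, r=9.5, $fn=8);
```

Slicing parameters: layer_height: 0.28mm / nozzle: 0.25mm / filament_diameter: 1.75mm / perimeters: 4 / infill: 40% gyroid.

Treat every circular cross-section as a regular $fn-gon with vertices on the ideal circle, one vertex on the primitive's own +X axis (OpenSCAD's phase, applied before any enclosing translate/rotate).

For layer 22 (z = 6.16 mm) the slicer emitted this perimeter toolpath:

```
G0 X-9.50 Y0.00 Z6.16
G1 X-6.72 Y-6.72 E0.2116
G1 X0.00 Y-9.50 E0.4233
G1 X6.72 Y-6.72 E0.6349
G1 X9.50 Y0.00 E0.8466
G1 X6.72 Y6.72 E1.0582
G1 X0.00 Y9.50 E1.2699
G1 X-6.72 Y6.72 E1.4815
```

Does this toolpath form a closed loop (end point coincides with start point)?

Start point (G0): (-9.50, 0.00). End point (last G1): the path does not return to the start — open.

no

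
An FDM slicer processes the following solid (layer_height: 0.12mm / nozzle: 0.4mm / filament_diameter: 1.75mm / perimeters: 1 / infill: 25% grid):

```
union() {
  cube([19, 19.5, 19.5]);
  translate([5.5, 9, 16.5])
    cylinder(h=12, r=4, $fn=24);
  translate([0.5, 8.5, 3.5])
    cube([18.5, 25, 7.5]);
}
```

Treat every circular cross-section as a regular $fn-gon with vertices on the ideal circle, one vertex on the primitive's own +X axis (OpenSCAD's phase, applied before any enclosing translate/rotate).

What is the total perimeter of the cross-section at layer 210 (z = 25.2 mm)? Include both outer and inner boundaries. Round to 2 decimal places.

At z = 25.2 mm: the cube is absent (z outside [0, 19.5]); the r=4 cylinder at (5.5, 9) contributes a regular 24-gon of circumradius 4 (perimeter = 2·24·4.000·sin(180°/24) = 25.06 mm); the cube at (0.5, 8.5) does not reach this height (z outside [3.5, 11]); Taking the union: only the r=4 cylinder at (5.5, 9) is present, so the union is just that shape — boundary = 25.06 mm. Overall, the cross-section is a single solid region. Total boundary length (outer) = 25.06 mm.

25.06 mm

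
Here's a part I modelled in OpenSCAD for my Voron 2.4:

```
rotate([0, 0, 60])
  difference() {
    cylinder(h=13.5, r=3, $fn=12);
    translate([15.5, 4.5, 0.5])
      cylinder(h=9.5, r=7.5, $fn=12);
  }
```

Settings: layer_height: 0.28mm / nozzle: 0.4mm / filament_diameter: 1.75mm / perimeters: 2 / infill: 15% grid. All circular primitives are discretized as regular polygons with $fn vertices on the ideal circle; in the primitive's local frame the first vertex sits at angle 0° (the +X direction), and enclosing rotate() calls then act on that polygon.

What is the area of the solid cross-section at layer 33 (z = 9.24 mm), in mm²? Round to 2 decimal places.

27.00 mm²

At z = 9.24 mm: the cylinder: section is a regular 12-gon, circumradius r=3 (area = (12/2)·3.000²·sin(360°/12) = 27.00 mm²); the r=7.5 cylinder at (15.5, 4.5) contributes a regular 12-gon of circumradius 7.5 (area = (12/2)·7.500²·sin(360°/12) = 168.75 mm²); After the difference (first − rest): starting from the r=3 cylinder (27.00 mm²), the r=7.5 cylinder at (15.5, 4.5) misses the remaining region (no effect) — area = 27.00 mm²; (whole slice rotated 60° about Z — lengths, areas and connectivity unchanged). Overall, the cross-section is a single solid region. Net area = 27.00 mm².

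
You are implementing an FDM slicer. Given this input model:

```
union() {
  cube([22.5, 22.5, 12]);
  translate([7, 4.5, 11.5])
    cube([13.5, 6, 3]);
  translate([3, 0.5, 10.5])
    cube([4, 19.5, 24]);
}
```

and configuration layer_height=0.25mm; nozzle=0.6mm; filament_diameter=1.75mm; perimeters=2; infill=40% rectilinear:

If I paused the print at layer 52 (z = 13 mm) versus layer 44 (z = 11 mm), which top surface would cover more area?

Layer 52 (z = 13): the cube is absent (z outside [0, 12]); the cube at (7, 4.5) (footprint 13.5×6) is included at this height (area 81.00 mm²); the cube at (3, 0.5) is present — its section is the full 4×19.5 rectangle (area 78.00 mm²); Taking the union: the 2 present regions share edge segments without overlapping in area, so areas simply add but the touching pieces fuse into one outline (the shared edge portions become interior and drop out of the boundary) — area = 159.00 mm². So its area = 159.00 mm². Layer 44 (z = 11): the cube is present — its section is the full 22.5×22.5 rectangle (area 506.25 mm²); the cube at (7, 4.5) is absent (z outside [11.5, 14.5]); the cube at (3, 0.5) is present — its section is the full 4×19.5 rectangle (area 78.00 mm²); Combining (union): the 4×19.5 cube at (3, 0.5) lies entirely inside the 22.5×22.5 cube, so the union is just the 22.5×22.5 cube — area = 506.25 mm². So its area = 506.25 mm². Layer 44 is larger (506.25 vs 159.00 mm²).

layer 44 (z = 11 mm)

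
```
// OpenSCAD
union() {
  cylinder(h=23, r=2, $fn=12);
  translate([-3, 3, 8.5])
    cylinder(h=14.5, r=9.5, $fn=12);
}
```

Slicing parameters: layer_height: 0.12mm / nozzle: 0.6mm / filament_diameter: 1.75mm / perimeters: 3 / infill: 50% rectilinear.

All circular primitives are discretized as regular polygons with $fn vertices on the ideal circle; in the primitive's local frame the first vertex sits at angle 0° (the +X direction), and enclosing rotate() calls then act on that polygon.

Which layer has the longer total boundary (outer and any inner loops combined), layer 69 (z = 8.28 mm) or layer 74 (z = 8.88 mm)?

layer 74 (z = 8.88 mm)

Layer 69 (z = 8.28): the cylinder: section is a regular 12-gon, circumradius r=2 (perimeter = 2·12·2.000·sin(180°/12) = 12.42 mm); the cylinder at (-3, 3) does not reach this height (z outside [8.5, 23]); Taking the union: only the r=2 cylinder is present, so the union is just that shape — boundary = 12.42 mm. So its perimeter = 12.42 mm. Layer 74 (z = 8.88): the r=2 cylinder contributes a regular 12-gon of circumradius 2 (perimeter = 2·12·2.000·sin(180°/12) = 12.42 mm); the r=9.5 cylinder at (-3, 3) contributes a regular 12-gon of circumradius 9.5 (perimeter = 2·12·9.500·sin(180°/12) = 59.01 mm); Combining (union): the r=2 cylinder lies entirely inside the r=9.5 cylinder at (-3, 3), so the union is just the r=9.5 cylinder at (-3, 3) — boundary = 59.01 mm. So its perimeter = 59.01 mm. Layer 74 is larger (59.01 vs 12.42 mm).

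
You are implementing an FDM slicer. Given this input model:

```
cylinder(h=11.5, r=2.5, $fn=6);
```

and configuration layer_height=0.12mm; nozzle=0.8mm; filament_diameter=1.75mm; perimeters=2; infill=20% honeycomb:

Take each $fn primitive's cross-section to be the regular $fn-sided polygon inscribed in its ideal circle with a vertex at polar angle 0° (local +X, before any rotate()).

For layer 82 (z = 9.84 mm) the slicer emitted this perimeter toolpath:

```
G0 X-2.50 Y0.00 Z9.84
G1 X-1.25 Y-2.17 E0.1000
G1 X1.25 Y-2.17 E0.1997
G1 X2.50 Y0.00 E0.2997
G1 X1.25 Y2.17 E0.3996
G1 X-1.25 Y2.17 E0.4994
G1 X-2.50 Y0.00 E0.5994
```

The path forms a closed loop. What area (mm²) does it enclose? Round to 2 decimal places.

16.27 mm²

Apply the shoelace formula to the sequence of (X, Y) vertices; enclosed area = 16.27 mm².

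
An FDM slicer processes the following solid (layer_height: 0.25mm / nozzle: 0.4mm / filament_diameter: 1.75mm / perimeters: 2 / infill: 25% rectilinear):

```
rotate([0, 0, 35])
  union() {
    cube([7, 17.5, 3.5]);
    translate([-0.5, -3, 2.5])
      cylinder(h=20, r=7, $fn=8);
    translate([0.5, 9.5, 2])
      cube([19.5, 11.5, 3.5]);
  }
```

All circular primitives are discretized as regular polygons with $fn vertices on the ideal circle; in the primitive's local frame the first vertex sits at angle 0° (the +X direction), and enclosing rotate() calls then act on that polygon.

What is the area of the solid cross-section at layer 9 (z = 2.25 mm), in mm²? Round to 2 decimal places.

At z = 2.25 mm: the 7×17.5 cube contributes its full rectangle (area 122.50 mm²); the cylinder at (-0.5, -3) does not reach this height (z outside [2.5, 22.5]); the 19.5×11.5 cube at (0.5, 9.5) contributes its full rectangle (area 224.25 mm²); Merging all regions: the regions partially overlap — summed areas 346.75 mm² minus the doubly-counted overlap 52.00 mm² gives 294.75 mm² — area = 294.75 mm²; (rotated 35° about Z; rotation is an isometry so areas/perimeters/island counts are preserved). Overall, the cross-section is a single solid region. Net area = 294.75 mm².

294.75 mm²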